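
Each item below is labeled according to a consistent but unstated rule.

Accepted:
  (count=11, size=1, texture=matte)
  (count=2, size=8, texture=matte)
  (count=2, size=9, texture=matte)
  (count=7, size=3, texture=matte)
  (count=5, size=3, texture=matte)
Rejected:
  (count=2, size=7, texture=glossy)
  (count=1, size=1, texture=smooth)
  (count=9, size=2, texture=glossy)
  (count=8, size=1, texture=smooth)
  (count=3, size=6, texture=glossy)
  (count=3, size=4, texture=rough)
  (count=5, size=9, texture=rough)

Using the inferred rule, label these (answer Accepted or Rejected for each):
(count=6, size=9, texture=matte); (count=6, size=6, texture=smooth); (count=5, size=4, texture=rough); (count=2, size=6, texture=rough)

Accepted, Rejected, Rejected, Rejected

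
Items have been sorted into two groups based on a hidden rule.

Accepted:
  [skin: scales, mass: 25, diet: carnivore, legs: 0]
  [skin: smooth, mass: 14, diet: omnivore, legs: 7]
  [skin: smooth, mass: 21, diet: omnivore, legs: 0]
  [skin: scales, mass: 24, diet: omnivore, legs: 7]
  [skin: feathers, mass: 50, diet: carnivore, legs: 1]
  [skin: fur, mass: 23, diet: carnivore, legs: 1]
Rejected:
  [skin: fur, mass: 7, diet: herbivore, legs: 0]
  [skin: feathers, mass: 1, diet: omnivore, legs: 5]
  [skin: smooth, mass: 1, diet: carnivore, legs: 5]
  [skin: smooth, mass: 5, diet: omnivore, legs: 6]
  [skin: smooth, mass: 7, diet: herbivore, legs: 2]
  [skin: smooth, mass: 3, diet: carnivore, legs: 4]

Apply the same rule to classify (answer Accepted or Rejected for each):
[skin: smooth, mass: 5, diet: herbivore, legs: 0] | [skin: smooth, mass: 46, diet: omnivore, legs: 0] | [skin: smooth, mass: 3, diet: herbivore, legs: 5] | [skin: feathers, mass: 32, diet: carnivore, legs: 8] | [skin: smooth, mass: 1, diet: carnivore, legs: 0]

Every 'Accepted' example satisfies: mass ≥ 14. None of the 'Rejected' examples do.
[skin: smooth, mass: 5, diet: herbivore, legs: 0] — mass = 5, hence Rejected.
[skin: smooth, mass: 46, diet: omnivore, legs: 0] — mass = 46, hence Accepted.
[skin: smooth, mass: 3, diet: herbivore, legs: 5] — mass = 3, hence Rejected.
[skin: feathers, mass: 32, diet: carnivore, legs: 8] — mass = 32, hence Accepted.
[skin: smooth, mass: 1, diet: carnivore, legs: 0] — mass = 1, hence Rejected.

Rejected, Accepted, Rejected, Accepted, Rejected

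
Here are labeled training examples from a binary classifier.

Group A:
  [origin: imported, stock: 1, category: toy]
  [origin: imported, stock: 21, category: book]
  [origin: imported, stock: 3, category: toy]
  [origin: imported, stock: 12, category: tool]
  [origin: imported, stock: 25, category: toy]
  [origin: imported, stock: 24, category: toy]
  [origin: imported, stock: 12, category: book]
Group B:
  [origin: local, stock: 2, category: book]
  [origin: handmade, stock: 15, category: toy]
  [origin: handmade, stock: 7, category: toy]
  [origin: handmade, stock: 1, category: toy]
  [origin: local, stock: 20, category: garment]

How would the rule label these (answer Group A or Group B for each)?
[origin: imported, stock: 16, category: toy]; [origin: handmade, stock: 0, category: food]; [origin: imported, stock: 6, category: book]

Checking candidate rules against both groups, what survives is: origin is imported.

Group A, Group B, Group A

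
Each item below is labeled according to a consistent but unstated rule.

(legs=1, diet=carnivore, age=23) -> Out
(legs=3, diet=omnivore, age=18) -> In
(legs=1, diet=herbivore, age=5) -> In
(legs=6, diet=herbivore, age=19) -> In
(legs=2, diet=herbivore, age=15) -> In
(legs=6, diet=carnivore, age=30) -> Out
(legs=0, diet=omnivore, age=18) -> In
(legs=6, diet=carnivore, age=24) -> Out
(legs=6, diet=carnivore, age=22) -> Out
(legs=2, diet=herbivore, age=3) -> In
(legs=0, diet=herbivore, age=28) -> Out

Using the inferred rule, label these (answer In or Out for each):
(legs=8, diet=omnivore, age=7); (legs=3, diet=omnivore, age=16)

The simplest hypothesis consistent with all the labels is: age ≤ 19.
(legs=8, diet=omnivore, age=7): age = 7 — qualifies, so In.
(legs=3, diet=omnivore, age=16): age = 16 — qualifies, so In.

In, In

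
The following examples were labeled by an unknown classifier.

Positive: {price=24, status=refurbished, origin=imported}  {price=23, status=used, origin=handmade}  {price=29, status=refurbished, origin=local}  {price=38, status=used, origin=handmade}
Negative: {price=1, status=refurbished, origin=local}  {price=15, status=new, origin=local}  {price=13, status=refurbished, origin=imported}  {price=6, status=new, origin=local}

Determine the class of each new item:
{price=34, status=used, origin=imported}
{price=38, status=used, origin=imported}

The rule appears to be: price ≥ 23.
{price=34, status=used, origin=imported}: Positive (price = 34). {price=38, status=used, origin=imported}: Positive (price = 38).

Positive, Positive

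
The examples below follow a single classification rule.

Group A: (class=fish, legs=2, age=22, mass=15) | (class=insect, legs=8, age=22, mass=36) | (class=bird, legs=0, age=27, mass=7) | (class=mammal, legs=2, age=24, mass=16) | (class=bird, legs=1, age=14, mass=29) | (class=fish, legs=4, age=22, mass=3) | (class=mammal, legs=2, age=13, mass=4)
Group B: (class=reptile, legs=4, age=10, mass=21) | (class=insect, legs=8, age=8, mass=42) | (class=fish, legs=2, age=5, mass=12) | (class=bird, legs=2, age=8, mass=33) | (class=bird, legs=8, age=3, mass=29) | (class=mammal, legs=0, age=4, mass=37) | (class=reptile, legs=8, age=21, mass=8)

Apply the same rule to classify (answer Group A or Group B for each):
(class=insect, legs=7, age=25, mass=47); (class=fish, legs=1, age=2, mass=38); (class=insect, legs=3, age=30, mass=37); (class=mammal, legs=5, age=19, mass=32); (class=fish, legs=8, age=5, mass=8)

Group A, Group B, Group A, Group A, Group B

The pattern is that an item is 'Group A' exactly when: age ≥ 13 AND age ≠ 21.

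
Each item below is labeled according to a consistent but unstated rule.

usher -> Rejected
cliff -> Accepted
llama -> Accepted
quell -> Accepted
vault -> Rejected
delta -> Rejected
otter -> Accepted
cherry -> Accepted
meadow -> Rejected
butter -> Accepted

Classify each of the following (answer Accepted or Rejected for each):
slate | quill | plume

Rejected, Accepted, Rejected

The distinguishing property — has a double letter — holds for all the 'Accepted' cases and none of the 'Rejected' cases.
slate: Rejected (no doubled letter). quill: Accepted ('ll' doubled). plume: Rejected (no doubled letter).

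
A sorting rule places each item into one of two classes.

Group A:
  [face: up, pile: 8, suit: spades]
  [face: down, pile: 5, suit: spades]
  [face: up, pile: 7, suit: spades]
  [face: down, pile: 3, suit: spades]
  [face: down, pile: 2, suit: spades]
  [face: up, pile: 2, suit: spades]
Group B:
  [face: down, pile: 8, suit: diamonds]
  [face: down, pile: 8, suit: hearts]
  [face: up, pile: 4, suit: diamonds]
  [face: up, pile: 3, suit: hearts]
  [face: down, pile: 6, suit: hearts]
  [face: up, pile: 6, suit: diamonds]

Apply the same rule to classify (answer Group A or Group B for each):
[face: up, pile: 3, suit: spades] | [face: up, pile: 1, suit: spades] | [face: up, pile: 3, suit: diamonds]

Group A, Group A, Group B

Checking candidate rules against both groups, what survives is: suit is spades.
[face: up, pile: 3, suit: spades]: suit is spades — meets the rule, so Group A. [face: up, pile: 1, suit: spades]: suit is spades — meets the rule, so Group A. [face: up, pile: 3, suit: diamonds]: suit is diamonds — does not satisfy this, so Group B.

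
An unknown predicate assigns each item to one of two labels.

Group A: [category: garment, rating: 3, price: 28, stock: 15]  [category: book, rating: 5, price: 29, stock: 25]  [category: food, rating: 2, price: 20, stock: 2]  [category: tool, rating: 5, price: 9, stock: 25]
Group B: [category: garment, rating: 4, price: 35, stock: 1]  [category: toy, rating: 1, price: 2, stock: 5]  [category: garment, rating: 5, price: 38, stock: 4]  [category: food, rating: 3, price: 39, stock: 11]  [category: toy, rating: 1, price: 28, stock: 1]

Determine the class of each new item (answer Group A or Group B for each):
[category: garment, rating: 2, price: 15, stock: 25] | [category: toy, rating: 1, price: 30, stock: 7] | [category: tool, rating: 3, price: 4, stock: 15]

Group A, Group B, Group A

The classifier is using: price ≤ 29 AND rating ≥ 2.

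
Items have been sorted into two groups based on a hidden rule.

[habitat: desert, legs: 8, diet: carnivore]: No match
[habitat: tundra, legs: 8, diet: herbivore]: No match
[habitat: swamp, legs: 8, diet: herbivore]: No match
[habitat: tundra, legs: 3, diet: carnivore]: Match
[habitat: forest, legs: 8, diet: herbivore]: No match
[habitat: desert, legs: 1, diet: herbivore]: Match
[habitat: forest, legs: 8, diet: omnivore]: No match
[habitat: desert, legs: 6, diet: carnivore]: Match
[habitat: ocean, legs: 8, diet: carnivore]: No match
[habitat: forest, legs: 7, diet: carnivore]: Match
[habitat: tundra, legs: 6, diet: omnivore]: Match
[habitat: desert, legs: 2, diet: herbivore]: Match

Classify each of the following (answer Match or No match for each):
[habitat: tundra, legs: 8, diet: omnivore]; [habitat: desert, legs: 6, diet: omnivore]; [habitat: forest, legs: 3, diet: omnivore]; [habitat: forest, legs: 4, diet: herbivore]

'Match' ⟺ legs ≤ 7.
[habitat: tundra, legs: 8, diet: omnivore] → legs = 8 → No match. [habitat: desert, legs: 6, diet: omnivore] → legs = 6 → Match. [habitat: forest, legs: 3, diet: omnivore] → legs = 3 → Match. [habitat: forest, legs: 4, diet: herbivore] → legs = 4 → Match.

No match, Match, Match, Match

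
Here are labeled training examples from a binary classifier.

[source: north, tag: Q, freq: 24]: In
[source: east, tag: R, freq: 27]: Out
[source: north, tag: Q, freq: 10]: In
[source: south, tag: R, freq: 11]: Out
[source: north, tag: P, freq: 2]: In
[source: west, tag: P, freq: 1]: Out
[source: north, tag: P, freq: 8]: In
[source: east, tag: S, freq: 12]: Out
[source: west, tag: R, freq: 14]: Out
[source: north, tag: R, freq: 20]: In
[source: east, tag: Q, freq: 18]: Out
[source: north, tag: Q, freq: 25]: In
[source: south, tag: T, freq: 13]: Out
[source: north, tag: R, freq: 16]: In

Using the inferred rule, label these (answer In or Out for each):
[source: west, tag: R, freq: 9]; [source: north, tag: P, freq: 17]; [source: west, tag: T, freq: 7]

Out, In, Out

Every 'In' example satisfies: source is north. None of the 'Out' examples do.
[source: west, tag: R, freq: 9]: source is west, lacks this property → Out.
[source: north, tag: P, freq: 17]: source is north, meets the rule → In.
[source: west, tag: T, freq: 7]: source is west, lacks this property → Out.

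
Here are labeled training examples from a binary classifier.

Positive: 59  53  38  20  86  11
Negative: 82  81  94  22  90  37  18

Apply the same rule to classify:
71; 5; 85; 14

Positive, Positive, Negative, Positive

All 'Positive' examples share one property — ≡ 2 (mod 3) — and every 'Negative' example lacks it.
71 → 71 mod 3 = 2 → Positive. 5 → 5 mod 3 = 2 → Positive. 85 → 85 mod 3 = 1 → Negative. 14 → 14 mod 3 = 2 → Positive.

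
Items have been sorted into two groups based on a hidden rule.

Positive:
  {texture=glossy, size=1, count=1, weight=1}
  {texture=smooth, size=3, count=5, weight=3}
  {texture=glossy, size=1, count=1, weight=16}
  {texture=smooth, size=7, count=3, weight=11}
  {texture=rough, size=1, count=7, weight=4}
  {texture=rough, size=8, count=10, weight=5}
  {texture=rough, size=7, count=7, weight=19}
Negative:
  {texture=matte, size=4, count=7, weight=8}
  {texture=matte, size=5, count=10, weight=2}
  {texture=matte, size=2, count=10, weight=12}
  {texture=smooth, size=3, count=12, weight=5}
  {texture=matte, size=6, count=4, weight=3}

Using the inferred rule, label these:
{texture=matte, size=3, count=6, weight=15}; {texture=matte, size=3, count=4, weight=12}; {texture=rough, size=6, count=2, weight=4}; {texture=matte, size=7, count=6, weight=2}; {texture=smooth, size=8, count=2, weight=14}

Negative, Negative, Positive, Negative, Positive

The common property of the 'Positive' items is: texture is not matte AND count ≤ 10. No 'Negative' item has it.
{texture=matte, size=3, count=6, weight=15} → texture is matte, count = 6 → Negative.
{texture=matte, size=3, count=4, weight=12} → texture is matte, count = 4 → Negative.
{texture=rough, size=6, count=2, weight=4} → texture is rough, count = 2 → Positive.
{texture=matte, size=7, count=6, weight=2} → texture is matte, count = 6 → Negative.
{texture=smooth, size=8, count=2, weight=14} → texture is smooth, count = 2 → Positive.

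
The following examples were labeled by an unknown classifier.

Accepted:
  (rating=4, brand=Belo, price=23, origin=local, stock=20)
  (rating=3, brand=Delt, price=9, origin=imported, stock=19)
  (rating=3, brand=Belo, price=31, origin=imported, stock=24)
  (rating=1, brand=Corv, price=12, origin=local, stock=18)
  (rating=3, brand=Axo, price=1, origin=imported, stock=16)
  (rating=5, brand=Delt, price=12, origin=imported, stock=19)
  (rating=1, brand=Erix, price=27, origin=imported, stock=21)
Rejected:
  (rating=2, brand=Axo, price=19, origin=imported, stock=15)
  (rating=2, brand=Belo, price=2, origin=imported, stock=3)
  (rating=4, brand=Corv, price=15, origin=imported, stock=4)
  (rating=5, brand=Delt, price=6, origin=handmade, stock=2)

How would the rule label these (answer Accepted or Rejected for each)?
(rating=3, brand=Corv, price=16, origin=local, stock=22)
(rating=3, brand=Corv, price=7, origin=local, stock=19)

Accepted, Accepted

The common property of the 'Accepted' items is: stock ≥ 16. No 'Rejected' item has it.
(rating=3, brand=Corv, price=16, origin=local, stock=22) → stock = 22 → Accepted.
(rating=3, brand=Corv, price=7, origin=local, stock=19) → stock = 19 → Accepted.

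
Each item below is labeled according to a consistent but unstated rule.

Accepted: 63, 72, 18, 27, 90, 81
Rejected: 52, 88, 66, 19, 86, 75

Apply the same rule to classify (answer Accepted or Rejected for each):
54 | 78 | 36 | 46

The common property of the 'Accepted' items is: multiple of 9. No 'Rejected' item has it.
54: 54 = 9·6, satisfies this → Accepted. 78: 78 = 9·8 + 6, fails this test → Rejected. 36: 36 = 9·4, satisfies this → Accepted. 46: 46 = 9·5 + 1, fails this test → Rejected.

Accepted, Rejected, Accepted, Rejected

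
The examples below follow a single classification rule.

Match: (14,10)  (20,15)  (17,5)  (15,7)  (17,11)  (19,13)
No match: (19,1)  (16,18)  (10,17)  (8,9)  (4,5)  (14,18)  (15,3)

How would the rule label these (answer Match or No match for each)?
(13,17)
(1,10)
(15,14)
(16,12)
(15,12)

No match, No match, Match, Match, Match

The common property of the 'Match' items is: first > second AND sum ≥ 22. No 'No match' item has it.
(13,17): 13 < 17, 13+17 = 30, lacks this property → No match. (1,10): 1 < 10, 1+10 = 11, lacks this property → No match. (15,14): 15 > 14, 15+14 = 29, passes → Match. (16,12): 16 > 12, 16+12 = 28, passes → Match. (15,12): 15 > 12, 15+12 = 27, passes → Match.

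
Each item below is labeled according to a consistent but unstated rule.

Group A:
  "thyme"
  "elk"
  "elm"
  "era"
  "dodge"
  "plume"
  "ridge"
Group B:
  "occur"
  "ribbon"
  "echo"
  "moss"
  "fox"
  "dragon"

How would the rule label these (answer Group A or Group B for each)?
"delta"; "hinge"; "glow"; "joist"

The pattern is that an item is 'Group A' exactly when: odd length AND contains 'e'.
"delta" — length 5, has 'e', hence Group A.
"hinge" — length 5, has 'e', hence Group A.
"glow" — length 4, no 'e', hence Group B.
"joist" — length 5, no 'e', hence Group B.

Group A, Group A, Group B, Group B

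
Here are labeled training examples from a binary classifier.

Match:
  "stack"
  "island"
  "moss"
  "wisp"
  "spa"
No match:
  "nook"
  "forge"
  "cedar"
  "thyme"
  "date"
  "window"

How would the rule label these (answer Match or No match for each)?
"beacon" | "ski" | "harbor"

No match, Match, No match

Rule: contains 's'. This holds for each 'Match' example and fails for each 'No match' one.
"beacon": no 's', does not satisfy this → No match. "ski": has 's', meets the rule → Match. "harbor": no 's', does not satisfy this → No match.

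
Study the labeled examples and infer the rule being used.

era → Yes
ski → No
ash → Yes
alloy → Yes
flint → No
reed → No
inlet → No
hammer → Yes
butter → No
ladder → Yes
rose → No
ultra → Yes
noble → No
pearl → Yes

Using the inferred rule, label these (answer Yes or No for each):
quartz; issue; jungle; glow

Yes, No, No, No

A rule that fits every label: contains 'a' — true of each 'Yes' example, false of each 'No' one.
Yes: quartz, since has 'a'. No: issue, since no 'a'. No: jungle, since no 'a'. No: glow, since no 'a'.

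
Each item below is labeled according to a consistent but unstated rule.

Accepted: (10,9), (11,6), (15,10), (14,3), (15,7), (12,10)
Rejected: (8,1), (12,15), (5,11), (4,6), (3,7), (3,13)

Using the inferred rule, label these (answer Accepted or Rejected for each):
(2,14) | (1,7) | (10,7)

Rejected, Rejected, Accepted

The simplest hypothesis consistent with all the labels is: first > second AND sum ≥ 10.
Rejected: (2,14), since 2 < 14, 2+14 = 16.
Rejected: (1,7), since 1 < 7, 1+7 = 8.
Accepted: (10,7), since 10 > 7, 10+7 = 17.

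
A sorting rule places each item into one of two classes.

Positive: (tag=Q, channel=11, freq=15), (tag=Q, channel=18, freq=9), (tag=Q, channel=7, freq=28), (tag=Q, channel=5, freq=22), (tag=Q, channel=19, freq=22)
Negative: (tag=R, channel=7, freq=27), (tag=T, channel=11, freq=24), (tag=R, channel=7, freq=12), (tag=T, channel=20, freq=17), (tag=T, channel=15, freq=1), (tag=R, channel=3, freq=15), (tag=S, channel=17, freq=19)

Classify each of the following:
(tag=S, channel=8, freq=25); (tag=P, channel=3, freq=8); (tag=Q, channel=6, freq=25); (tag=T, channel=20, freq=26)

Negative, Negative, Positive, Negative

Comparing the two groups points to one rule — tag is Q.
(tag=S, channel=8, freq=25): tag is S, does not satisfy this → Negative. (tag=P, channel=3, freq=8): tag is P, does not satisfy this → Negative. (tag=Q, channel=6, freq=25): tag is Q, meets the rule → Positive. (tag=T, channel=20, freq=26): tag is T, does not satisfy this → Negative.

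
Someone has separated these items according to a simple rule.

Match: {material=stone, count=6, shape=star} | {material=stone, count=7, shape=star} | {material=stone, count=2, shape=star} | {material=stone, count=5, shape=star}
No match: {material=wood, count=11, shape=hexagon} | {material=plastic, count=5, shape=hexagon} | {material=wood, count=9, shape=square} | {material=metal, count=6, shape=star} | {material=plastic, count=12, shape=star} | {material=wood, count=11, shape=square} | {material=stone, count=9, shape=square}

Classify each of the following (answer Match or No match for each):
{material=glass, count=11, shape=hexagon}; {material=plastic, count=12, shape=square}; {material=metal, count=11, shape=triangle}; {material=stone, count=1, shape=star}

The simplest hypothesis consistent with all the labels is: shape is star AND material is stone.
{material=glass, count=11, shape=hexagon}: No match (shape is hexagon, material is glass). {material=plastic, count=12, shape=square}: No match (shape is square, material is plastic). {material=metal, count=11, shape=triangle}: No match (shape is triangle, material is metal). {material=stone, count=1, shape=star}: Match (shape is star, material is stone).

No match, No match, No match, Match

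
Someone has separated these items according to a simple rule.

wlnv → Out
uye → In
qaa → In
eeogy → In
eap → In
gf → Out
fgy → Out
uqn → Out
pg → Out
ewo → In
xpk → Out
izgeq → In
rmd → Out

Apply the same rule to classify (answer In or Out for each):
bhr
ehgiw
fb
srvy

The simplest hypothesis consistent with all the labels is: has ≥ 2 vowels.
Out: bhr, since 0 vowels.
In: ehgiw, since 2 vowels.
Out: fb, since 0 vowels.
Out: srvy, since 0 vowels.

Out, In, Out, Out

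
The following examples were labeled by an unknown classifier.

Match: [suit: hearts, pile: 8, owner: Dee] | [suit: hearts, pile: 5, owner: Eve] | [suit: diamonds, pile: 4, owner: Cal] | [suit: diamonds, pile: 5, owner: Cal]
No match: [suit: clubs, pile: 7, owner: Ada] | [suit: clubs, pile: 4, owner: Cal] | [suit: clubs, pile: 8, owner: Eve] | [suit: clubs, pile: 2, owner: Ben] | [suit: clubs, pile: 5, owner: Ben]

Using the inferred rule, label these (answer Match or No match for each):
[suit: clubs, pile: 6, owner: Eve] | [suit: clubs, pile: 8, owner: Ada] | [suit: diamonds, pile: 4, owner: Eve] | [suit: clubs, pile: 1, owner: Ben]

No match, No match, Match, No match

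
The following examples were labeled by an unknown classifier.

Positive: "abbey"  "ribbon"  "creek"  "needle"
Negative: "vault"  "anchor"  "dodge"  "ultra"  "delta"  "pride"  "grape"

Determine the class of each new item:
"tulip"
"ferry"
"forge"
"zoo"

Negative, Positive, Negative, Positive

The rule appears to be: has a double letter.
Negative: "tulip", since no doubled letter.
Positive: "ferry", since 'rr' doubled.
Negative: "forge", since no doubled letter.
Positive: "zoo", since 'oo' doubled.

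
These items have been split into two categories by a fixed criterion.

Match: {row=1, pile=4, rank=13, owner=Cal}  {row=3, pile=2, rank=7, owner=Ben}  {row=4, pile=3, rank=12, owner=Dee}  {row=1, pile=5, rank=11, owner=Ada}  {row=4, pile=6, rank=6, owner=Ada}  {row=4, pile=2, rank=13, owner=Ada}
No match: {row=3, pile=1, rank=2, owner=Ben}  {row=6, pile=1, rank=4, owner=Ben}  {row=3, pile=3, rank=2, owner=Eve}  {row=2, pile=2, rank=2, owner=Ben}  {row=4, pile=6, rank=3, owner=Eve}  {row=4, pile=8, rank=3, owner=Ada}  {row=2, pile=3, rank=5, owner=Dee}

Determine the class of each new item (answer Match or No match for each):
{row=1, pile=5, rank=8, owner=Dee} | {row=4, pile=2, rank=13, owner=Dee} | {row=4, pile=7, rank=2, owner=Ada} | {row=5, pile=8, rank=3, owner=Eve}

Rule: rank ≥ 6. This holds for each 'Match' example and fails for each 'No match' one.
{row=1, pile=5, rank=8, owner=Dee}: Match (rank = 8).
{row=4, pile=2, rank=13, owner=Dee}: Match (rank = 13).
{row=4, pile=7, rank=2, owner=Ada}: No match (rank = 2).
{row=5, pile=8, rank=3, owner=Eve}: No match (rank = 3).

Match, Match, No match, No match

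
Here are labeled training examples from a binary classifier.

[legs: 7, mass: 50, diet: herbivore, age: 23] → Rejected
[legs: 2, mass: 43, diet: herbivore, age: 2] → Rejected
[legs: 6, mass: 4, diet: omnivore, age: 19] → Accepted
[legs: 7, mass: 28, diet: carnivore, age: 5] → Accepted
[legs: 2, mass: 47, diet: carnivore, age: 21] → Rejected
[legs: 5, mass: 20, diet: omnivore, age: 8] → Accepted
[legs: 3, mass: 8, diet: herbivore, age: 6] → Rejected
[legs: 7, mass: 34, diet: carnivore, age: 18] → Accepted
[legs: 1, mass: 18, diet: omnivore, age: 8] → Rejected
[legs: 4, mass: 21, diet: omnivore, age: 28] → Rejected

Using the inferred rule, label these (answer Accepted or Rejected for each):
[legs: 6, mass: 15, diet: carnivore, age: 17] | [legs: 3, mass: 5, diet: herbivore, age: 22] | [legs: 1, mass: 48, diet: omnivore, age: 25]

Accepted, Rejected, Rejected

The simplest hypothesis consistent with all the labels is: age ≤ 19 AND legs ≥ 4.
[legs: 6, mass: 15, diet: carnivore, age: 17] → age = 17, legs = 6 → Accepted.
[legs: 3, mass: 5, diet: herbivore, age: 22] → age = 22, legs = 3 → Rejected.
[legs: 1, mass: 48, diet: omnivore, age: 25] → age = 25, legs = 1 → Rejected.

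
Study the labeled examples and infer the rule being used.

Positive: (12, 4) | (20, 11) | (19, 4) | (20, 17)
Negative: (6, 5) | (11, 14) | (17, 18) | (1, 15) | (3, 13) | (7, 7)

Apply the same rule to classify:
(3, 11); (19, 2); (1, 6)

The pattern is that an item is 'Positive' exactly when: first > second AND sum ≥ 14.

Negative, Positive, Negative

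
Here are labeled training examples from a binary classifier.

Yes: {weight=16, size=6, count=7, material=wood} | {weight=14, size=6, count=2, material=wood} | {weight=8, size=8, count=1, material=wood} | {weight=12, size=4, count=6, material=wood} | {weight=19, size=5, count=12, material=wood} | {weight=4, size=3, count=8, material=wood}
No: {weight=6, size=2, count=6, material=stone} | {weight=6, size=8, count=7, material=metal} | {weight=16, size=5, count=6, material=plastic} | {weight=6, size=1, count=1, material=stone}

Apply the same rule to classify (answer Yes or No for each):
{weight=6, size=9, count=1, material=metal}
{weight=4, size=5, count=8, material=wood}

No, Yes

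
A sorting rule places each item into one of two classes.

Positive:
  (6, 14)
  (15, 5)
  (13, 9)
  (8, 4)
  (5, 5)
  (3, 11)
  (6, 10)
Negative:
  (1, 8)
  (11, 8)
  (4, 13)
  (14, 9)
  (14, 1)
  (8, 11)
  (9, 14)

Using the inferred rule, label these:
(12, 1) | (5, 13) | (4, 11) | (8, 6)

Negative, Positive, Negative, Positive

Comparing the two groups points to one rule — sum is even.
(12, 1): Negative (12+1 = 13).
(5, 13): Positive (5+13 = 18).
(4, 11): Negative (4+11 = 15).
(8, 6): Positive (8+6 = 14).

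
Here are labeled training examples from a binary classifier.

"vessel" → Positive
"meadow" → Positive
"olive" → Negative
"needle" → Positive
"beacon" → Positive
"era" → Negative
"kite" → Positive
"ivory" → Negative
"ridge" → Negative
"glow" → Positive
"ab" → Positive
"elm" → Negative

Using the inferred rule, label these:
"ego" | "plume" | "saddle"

Looking at the examples, the only property every 'Positive' case has and every 'Negative' case lacks is: even length.
"ego": Negative (length 3).
"plume": Negative (length 5).
"saddle": Positive (length 6).

Negative, Negative, Positive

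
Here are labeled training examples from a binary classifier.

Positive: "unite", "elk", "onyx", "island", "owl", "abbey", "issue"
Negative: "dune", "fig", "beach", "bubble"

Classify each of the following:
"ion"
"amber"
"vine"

Checking candidate rules against both groups, what survives is: starts with a vowel.

Positive, Positive, Negative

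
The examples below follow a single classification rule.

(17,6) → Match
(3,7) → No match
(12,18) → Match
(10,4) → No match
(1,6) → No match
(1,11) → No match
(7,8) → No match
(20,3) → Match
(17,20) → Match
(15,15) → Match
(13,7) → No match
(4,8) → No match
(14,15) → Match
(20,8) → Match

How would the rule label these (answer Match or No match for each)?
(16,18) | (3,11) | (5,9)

Match, No match, No match

The pattern is that an item is 'Match' exactly when: sum ≥ 23.
(16,18): Match (16+18 = 34). (3,11): No match (3+11 = 14). (5,9): No match (5+9 = 14).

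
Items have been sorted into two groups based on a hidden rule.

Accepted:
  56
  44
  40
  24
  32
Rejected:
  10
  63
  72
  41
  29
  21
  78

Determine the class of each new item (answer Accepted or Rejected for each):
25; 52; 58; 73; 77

Rejected, Accepted, Rejected, Rejected, Rejected

The common property of the 'Accepted' items is: multiple of 4 AND at most 56. No 'Rejected' item has it.
25 — 25 = 4·6 + 1, 25 ≤ 56, hence Rejected.
52 — 52 = 4·13, 52 ≤ 56, hence Accepted.
58 — 58 = 4·14 + 2, 58 > 56, hence Rejected.
73 — 73 = 4·18 + 1, 73 > 56, hence Rejected.
77 — 77 = 4·19 + 1, 77 > 56, hence Rejected.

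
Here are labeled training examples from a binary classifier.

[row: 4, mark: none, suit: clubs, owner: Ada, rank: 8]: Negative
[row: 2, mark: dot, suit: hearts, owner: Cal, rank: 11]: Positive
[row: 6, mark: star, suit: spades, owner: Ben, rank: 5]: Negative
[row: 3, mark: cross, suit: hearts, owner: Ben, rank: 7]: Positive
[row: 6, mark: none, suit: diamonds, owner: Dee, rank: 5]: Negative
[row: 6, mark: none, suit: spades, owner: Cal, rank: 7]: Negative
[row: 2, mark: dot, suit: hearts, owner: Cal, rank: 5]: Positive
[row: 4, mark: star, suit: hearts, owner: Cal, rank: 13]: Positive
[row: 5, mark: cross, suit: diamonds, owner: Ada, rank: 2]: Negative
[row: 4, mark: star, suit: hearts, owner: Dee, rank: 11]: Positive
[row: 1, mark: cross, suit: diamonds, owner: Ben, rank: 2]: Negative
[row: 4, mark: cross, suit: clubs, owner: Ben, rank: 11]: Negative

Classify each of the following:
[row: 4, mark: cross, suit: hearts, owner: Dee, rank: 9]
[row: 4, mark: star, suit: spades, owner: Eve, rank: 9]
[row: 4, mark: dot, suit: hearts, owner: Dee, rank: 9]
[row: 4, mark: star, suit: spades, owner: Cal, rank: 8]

Positive, Negative, Positive, Negative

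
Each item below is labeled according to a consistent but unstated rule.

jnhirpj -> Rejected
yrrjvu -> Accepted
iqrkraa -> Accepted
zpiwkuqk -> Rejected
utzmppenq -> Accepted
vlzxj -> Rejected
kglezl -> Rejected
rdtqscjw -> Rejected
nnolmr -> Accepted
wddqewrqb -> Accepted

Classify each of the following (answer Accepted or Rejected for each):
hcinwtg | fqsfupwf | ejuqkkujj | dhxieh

Every 'Accepted' example satisfies: has a double letter. None of the 'Rejected' examples do.

Rejected, Rejected, Accepted, Rejected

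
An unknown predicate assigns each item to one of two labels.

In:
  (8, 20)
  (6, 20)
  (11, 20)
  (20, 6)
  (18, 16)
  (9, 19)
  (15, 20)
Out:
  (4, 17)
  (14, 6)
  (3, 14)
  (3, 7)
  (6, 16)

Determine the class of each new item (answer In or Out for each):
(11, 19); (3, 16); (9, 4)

The simplest hypothesis consistent with all the labels is: sum ≥ 26.
(11, 19): 11+19 = 30 — satisfies this, so In. (3, 16): 3+16 = 19 — fails this test, so Out. (9, 4): 9+4 = 13 — fails this test, so Out.

In, Out, Out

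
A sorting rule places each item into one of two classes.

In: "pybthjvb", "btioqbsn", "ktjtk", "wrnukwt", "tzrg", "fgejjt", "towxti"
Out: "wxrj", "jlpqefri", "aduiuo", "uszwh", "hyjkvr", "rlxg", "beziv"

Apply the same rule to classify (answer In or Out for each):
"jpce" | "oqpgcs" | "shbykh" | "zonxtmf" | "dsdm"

Comparing the two groups points to one rule — contains 't'.

Out, Out, Out, In, Out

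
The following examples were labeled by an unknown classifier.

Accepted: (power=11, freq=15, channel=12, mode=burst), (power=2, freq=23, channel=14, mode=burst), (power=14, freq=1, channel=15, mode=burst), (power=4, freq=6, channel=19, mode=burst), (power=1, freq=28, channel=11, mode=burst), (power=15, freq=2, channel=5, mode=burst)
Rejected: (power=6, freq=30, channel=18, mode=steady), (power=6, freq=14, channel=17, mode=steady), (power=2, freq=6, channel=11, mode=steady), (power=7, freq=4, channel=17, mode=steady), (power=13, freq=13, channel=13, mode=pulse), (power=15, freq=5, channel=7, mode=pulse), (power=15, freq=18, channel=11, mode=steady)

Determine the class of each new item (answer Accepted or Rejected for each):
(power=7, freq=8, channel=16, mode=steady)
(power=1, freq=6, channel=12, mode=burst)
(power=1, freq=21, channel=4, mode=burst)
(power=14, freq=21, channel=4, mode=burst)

Looking at the examples, the only property every 'Accepted' case has and every 'Rejected' case lacks is: mode is burst.
(power=7, freq=8, channel=16, mode=steady): mode is steady — fails this test, so Rejected.
(power=1, freq=6, channel=12, mode=burst): mode is burst — checks out, so Accepted.
(power=1, freq=21, channel=4, mode=burst): mode is burst — checks out, so Accepted.
(power=14, freq=21, channel=4, mode=burst): mode is burst — checks out, so Accepted.

Rejected, Accepted, Accepted, Accepted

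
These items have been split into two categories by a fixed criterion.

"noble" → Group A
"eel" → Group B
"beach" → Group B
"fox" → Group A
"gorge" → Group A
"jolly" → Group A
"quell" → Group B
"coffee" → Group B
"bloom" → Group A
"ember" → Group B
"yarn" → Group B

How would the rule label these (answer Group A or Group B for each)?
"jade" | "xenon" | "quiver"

All 'Group A' examples share one property — odd length AND contains 'o' — and every 'Group B' example lacks it.
"jade" → length 4, no 'o' → Group B. "xenon" → length 5, has 'o' → Group A. "quiver" → length 6, no 'o' → Group B.

Group B, Group A, Group B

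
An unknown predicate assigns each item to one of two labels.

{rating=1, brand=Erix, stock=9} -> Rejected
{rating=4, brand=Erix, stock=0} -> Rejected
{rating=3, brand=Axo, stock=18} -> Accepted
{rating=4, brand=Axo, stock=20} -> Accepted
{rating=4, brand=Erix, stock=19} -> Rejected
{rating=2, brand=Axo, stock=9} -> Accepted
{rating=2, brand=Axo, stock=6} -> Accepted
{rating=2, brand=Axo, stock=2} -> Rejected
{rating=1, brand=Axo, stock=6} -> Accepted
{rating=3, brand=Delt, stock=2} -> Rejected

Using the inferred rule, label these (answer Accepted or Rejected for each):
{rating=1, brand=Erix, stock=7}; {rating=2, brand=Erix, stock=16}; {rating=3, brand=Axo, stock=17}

Rejected, Rejected, Accepted

The common property of the 'Accepted' items is: brand is Axo AND stock ≥ 6. No 'Rejected' item has it.
Rejected: {rating=1, brand=Erix, stock=7}, since brand is Erix, stock = 7. Rejected: {rating=2, brand=Erix, stock=16}, since brand is Erix, stock = 16. Accepted: {rating=3, brand=Axo, stock=17}, since brand is Axo, stock = 17.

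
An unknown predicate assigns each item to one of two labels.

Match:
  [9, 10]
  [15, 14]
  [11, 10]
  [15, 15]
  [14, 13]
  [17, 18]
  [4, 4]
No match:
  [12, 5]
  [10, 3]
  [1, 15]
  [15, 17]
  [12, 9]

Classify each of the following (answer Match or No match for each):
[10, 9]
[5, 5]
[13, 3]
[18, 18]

The rule appears to be: |first − second| ≤ 1.
Match: [10, 9], since |10−9| = 1. Match: [5, 5], since |5−5| = 0. No match: [13, 3], since |13−3| = 10. Match: [18, 18], since |18−18| = 0.

Match, Match, No match, Match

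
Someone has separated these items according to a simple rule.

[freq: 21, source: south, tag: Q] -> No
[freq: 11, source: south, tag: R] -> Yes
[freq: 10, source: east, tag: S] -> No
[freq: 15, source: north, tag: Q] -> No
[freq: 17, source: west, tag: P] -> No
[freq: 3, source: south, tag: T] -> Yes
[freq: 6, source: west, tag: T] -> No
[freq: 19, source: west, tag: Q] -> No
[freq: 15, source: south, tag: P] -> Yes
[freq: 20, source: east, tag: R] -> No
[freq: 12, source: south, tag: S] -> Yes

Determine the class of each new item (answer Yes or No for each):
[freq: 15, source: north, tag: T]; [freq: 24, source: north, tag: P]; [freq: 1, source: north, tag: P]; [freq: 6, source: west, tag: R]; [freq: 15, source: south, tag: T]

No, No, No, No, Yes

The classifier is using: source is south AND freq ≤ 15.
[freq: 15, source: north, tag: T] — source is north, freq = 15, hence No.
[freq: 24, source: north, tag: P] — source is north, freq = 24, hence No.
[freq: 1, source: north, tag: P] — source is north, freq = 1, hence No.
[freq: 6, source: west, tag: R] — source is west, freq = 6, hence No.
[freq: 15, source: south, tag: T] — source is south, freq = 15, hence Yes.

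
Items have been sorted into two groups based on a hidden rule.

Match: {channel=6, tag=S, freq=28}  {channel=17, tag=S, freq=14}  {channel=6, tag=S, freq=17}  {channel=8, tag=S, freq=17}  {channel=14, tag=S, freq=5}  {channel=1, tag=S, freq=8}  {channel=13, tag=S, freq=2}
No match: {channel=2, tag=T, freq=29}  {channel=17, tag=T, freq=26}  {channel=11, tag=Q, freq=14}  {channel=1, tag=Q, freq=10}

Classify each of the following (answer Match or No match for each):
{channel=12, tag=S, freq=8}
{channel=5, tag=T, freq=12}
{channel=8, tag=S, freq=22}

Match, No match, Match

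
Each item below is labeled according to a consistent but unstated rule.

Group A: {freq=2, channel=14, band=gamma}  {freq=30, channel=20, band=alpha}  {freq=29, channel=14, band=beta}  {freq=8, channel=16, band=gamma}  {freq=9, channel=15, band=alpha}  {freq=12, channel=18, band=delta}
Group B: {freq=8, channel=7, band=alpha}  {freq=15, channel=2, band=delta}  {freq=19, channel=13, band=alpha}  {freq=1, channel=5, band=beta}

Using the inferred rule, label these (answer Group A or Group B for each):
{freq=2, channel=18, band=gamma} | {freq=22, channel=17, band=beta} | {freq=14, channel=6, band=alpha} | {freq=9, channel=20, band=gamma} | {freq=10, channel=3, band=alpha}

Group A, Group A, Group B, Group A, Group B

'Group A' ⟺ channel ≥ 14.
{freq=2, channel=18, band=gamma}: channel = 18, meets the rule → Group A. {freq=22, channel=17, band=beta}: channel = 17, meets the rule → Group A. {freq=14, channel=6, band=alpha}: channel = 6, fails this test → Group B. {freq=9, channel=20, band=gamma}: channel = 20, meets the rule → Group A. {freq=10, channel=3, band=alpha}: channel = 3, fails this test → Group B.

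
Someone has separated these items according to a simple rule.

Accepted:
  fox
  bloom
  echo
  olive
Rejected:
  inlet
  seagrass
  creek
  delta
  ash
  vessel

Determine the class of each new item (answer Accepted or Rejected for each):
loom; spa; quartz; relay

Rule: contains 'o'. This holds for each 'Accepted' example and fails for each 'Rejected' one.

Accepted, Rejected, Rejected, Rejected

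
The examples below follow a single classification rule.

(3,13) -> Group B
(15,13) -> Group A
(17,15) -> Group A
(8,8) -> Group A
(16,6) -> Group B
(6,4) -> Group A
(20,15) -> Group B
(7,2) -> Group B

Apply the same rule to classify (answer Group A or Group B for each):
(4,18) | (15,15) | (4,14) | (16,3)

Group B, Group A, Group B, Group B

Rule: |first − second| ≤ 2. This holds for each 'Group A' example and fails for each 'Group B' one.
(4,18): Group B (|4−18| = 14).
(15,15): Group A (|15−15| = 0).
(4,14): Group B (|4−14| = 10).
(16,3): Group B (|16−3| = 13).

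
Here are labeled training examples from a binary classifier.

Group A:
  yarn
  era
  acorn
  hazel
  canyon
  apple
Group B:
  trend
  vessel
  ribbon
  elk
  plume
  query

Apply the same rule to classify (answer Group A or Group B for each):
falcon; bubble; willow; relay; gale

All 'Group A' examples share one property — contains 'a' — and every 'Group B' example lacks it.
falcon — has 'a', hence Group A. bubble — no 'a', hence Group B. willow — no 'a', hence Group B. relay — has 'a', hence Group A. gale — has 'a', hence Group A.

Group A, Group B, Group B, Group A, Group A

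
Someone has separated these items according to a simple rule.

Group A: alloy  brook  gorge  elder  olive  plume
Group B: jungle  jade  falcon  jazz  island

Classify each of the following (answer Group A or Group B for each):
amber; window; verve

All 'Group A' examples share one property — odd length — and every 'Group B' example lacks it.
amber — length 5, hence Group A. window — length 6, hence Group B. verve — length 5, hence Group A.

Group A, Group B, Group A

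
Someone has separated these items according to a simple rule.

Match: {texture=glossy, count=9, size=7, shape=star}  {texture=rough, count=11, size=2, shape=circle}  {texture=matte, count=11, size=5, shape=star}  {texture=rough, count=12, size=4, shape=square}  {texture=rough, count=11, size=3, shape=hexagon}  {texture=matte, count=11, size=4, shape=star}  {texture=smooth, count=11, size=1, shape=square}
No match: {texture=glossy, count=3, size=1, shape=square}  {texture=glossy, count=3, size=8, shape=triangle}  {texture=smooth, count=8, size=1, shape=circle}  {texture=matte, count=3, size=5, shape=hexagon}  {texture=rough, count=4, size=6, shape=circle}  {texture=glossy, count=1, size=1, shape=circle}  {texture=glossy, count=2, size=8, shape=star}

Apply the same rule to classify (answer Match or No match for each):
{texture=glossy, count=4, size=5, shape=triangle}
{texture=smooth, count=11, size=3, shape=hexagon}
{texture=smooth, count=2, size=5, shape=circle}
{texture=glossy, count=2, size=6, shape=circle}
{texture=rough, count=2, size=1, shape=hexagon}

No match, Match, No match, No match, No match

Every 'Match' example satisfies: count ≥ 9. None of the 'No match' examples do.
{texture=glossy, count=4, size=5, shape=triangle}: count = 4, does not pass → No match.
{texture=smooth, count=11, size=3, shape=hexagon}: count = 11, has this property → Match.
{texture=smooth, count=2, size=5, shape=circle}: count = 2, does not pass → No match.
{texture=glossy, count=2, size=6, shape=circle}: count = 2, does not pass → No match.
{texture=rough, count=2, size=1, shape=hexagon}: count = 2, does not pass → No match.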